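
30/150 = 1/5 = 0.20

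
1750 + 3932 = 5682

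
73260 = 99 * 740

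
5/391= 5/391 =0.01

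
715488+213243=928731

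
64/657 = 64/657 = 0.10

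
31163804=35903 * 868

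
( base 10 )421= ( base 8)645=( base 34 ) CD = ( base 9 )517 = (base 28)F1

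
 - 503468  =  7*( - 71924) 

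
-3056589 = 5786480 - 8843069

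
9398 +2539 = 11937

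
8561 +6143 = 14704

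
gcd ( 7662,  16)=2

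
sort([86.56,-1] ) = [  -  1, 86.56 ]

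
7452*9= 67068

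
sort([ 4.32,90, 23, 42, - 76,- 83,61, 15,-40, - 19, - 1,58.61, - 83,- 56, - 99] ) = [ - 99, - 83, - 83, - 76,-56, - 40, - 19 , - 1,4.32, 15, 23,42, 58.61,61,  90 ] 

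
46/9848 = 23/4924   =  0.00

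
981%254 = 219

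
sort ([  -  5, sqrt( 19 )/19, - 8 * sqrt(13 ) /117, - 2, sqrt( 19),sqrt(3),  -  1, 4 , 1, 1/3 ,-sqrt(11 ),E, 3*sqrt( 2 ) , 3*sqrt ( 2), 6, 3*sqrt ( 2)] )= [ - 5,-sqrt( 11) ,  -  2, - 1, - 8*sqrt(13)/117, sqrt(19 ) /19,1/3, 1, sqrt( 3), E,  4, 3*sqrt(2),3*sqrt(2 ),3 * sqrt( 2),  sqrt(19), 6]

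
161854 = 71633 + 90221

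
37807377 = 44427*851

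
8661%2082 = 333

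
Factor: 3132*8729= 2^2*3^3*7^1*29^2*43^1 = 27339228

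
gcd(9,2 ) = 1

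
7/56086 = 7/56086 = 0.00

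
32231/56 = 575 + 31/56 = 575.55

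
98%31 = 5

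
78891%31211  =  16469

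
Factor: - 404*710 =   -  2^3*5^1*71^1*101^1 = - 286840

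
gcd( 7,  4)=1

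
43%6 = 1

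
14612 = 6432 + 8180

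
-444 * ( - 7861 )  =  3490284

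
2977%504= 457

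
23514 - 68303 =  - 44789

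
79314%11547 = 10032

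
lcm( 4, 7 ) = 28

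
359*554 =198886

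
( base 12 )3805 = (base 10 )6341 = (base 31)6IH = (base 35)566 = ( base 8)14305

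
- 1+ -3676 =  - 3677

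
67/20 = 67/20 = 3.35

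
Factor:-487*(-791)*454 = 174888518 =2^1*7^1*113^1*227^1*487^1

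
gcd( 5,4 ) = 1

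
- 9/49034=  - 9/49034=- 0.00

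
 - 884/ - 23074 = 442/11537= 0.04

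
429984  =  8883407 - 8453423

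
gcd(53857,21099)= 1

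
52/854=26/427 = 0.06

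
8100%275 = 125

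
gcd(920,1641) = 1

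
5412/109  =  49 + 71/109 = 49.65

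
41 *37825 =1550825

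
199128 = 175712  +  23416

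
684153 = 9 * 76017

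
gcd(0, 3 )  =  3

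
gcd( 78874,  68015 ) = 1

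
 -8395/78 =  - 8395/78 = - 107.63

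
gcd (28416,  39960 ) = 888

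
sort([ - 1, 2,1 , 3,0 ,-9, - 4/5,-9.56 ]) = [- 9.56,-9, - 1, - 4/5,  0,1,2,3]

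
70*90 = 6300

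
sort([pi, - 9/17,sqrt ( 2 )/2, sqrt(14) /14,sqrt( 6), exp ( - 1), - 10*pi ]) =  [- 10*pi, - 9/17, sqrt( 14)/14,exp(-1), sqrt(2)/2,  sqrt( 6), pi] 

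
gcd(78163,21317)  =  1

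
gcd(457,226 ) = 1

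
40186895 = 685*58667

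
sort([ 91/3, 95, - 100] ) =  [  -  100,91/3 , 95 ] 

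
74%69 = 5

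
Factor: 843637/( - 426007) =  - 37^1*151^2 *426007^( - 1) 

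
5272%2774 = 2498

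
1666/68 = 24  +  1/2 = 24.50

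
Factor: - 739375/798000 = -845/912 = -  2^(-4) * 3^ (  -  1)*5^1 * 13^2*19^( - 1)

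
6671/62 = 6671/62 = 107.60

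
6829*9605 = 65592545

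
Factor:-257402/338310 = - 719/945 = -3^( - 3 )*5^( - 1 )*7^ (-1 )*719^1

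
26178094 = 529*49486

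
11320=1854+9466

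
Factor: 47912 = 2^3*53^1 * 113^1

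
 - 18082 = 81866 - 99948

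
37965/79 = 480 + 45/79 = 480.57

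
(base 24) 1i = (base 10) 42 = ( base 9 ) 46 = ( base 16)2a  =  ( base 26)1g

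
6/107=6/107 = 0.06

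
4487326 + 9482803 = 13970129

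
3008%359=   136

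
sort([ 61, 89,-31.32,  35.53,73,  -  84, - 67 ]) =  [ - 84, - 67,-31.32, 35.53,61,73,89]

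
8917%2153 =305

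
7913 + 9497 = 17410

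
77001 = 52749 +24252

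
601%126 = 97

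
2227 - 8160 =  - 5933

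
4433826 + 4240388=8674214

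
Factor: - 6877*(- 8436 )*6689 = 388058134308 = 2^2*3^1*13^1*19^1 * 23^2 * 37^1*6689^1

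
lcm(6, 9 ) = 18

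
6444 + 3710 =10154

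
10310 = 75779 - 65469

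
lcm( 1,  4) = 4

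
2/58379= 2/58379 = 0.00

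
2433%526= 329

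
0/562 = 0 = 0.00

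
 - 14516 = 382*( -38 )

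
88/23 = 88/23 =3.83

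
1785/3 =595=595.00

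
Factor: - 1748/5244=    - 3^(-1) = - 1/3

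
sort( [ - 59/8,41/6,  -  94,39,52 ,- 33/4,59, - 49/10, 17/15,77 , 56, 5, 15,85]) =[  -  94 , - 33/4, - 59/8,- 49/10,17/15,  5, 41/6, 15, 39,52 , 56 , 59, 77, 85 ] 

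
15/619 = 15/619 = 0.02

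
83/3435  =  83/3435 = 0.02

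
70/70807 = 70/70807  =  0.00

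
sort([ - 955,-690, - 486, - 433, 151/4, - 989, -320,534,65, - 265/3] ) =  [ - 989, - 955,-690, - 486, - 433, - 320, - 265/3, 151/4, 65, 534]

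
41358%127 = 83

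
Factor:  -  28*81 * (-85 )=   192780 = 2^2*3^4 * 5^1*7^1*17^1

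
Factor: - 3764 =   -  2^2*941^1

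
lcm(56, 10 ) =280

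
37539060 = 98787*380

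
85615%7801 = 7605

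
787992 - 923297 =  - 135305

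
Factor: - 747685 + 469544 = - 19^1*14639^1 = -  278141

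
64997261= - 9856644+74853905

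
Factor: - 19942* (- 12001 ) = 239323942 = 2^1*11^1*13^2*59^1*1091^1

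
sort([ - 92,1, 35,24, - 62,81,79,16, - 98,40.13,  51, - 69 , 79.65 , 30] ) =[  -  98 , - 92, - 69,-62,1, 16,24,30, 35,  40.13,51 , 79,79.65,81] 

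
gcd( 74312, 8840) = 8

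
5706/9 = 634 = 634.00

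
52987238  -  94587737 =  - 41600499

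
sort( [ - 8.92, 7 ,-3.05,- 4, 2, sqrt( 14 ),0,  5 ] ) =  [ - 8.92, - 4, - 3.05, 0, 2 , sqrt( 14),5, 7] 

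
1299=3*433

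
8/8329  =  8/8329 = 0.00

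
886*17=15062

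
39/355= 39/355 = 0.11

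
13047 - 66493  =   - 53446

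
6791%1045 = 521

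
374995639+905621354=1280616993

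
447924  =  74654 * 6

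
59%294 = 59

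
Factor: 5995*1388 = 2^2*5^1*11^1*109^1 *347^1 = 8321060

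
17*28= 476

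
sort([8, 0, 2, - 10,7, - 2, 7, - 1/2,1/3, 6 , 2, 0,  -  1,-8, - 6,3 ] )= [ - 10, - 8, - 6, - 2 , - 1, - 1/2  ,  0, 0, 1/3, 2, 2, 3,6,7,7,  8]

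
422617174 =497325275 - 74708101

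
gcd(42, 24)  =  6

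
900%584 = 316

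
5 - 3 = 2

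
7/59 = 7/59= 0.12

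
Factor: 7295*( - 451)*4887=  - 3^3*5^1*11^1*41^1*181^1*1459^1 = - 16078449915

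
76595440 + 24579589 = 101175029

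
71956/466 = 35978/233 =154.41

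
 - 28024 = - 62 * 452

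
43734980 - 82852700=-39117720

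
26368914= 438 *60203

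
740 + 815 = 1555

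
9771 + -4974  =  4797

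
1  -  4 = - 3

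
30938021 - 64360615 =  - 33422594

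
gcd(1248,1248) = 1248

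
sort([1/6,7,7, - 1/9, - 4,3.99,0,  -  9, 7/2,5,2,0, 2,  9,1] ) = [  -  9,  -  4, - 1/9,0,0,1/6, 1,2, 2, 7/2,3.99,5 , 7, 7,9 ]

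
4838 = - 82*( - 59 ) 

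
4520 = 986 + 3534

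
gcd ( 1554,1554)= 1554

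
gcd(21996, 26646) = 6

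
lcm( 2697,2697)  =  2697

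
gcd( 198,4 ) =2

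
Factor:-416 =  - 2^5 * 13^1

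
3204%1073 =1058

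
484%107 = 56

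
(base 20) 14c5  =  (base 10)9845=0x2675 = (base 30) as5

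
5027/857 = 5+742/857 = 5.87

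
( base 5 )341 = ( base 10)96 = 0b1100000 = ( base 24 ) 40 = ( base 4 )1200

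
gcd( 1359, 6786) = 9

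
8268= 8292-24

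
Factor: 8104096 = 2^5*7^1*11^2*13^1*23^1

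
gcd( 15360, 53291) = 1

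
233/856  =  233/856 = 0.27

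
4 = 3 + 1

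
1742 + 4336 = 6078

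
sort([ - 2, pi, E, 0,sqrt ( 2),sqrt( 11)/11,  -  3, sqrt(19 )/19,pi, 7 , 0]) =[ - 3, - 2, 0, 0,sqrt(19)/19,sqrt(11 )/11,sqrt(2),E, pi , pi, 7]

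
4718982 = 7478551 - 2759569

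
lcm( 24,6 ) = 24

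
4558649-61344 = 4497305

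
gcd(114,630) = 6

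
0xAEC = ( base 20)6jg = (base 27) 3mf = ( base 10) 2796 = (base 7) 11103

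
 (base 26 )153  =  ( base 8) 1451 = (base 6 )3425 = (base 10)809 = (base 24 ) 19h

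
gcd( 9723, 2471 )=7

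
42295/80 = 528+11/16 = 528.69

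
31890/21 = 1518+4/7  =  1518.57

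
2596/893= 2596/893  =  2.91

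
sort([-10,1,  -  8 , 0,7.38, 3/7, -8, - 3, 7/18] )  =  [ - 10, - 8, - 8, - 3,0, 7/18,3/7,1,7.38] 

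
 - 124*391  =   - 48484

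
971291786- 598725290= 372566496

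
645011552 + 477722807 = 1122734359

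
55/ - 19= - 55/19 = - 2.89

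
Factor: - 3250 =- 2^1*5^3* 13^1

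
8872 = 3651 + 5221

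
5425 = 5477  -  52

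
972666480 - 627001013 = 345665467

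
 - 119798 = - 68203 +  - 51595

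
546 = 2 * 273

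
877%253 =118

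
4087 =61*67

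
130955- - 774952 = 905907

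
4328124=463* 9348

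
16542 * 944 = 15615648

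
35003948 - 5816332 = 29187616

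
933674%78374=71560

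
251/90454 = 251/90454 = 0.00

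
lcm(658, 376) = 2632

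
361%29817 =361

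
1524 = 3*508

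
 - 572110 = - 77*7430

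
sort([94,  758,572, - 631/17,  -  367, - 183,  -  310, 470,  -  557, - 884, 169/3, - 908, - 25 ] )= [ -908,  -  884, - 557, - 367,  -  310,- 183, - 631/17 ,-25, 169/3,94,470,572,758] 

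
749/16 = 46 + 13/16 =46.81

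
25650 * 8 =205200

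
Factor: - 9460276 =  - 2^2*7^1*337867^1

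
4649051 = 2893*1607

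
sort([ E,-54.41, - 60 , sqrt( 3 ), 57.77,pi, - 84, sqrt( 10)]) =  [ - 84, - 60 , - 54.41, sqrt(3 ), E, pi,sqrt (10),57.77 ] 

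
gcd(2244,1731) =3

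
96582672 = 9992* 9666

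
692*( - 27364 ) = -18935888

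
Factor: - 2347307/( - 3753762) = 2^( - 1) *3^( - 1 ) * 157^1* 14951^1*625627^( -1)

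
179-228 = - 49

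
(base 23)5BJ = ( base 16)b65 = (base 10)2917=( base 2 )101101100101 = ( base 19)81a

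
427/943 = 427/943 = 0.45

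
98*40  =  3920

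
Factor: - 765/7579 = -3^2*5^1*11^( -1)*13^(- 1 )*17^1*53^ (  -  1) 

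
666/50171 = 666/50171 = 0.01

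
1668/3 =556 = 556.00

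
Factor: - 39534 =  - 2^1*3^1*11^1*599^1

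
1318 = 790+528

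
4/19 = 4/19  =  0.21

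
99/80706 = 33/26902 =0.00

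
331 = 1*331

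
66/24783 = 2/751 = 0.00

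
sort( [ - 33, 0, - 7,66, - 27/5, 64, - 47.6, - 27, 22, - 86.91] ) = [- 86.91,-47.6, - 33, - 27,-7, - 27/5,0,22, 64,66]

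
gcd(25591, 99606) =1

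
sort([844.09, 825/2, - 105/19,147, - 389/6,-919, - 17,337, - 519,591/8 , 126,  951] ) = [ - 919, - 519, - 389/6, - 17, -105/19, 591/8, 126,147  ,  337, 825/2, 844.09,  951 ]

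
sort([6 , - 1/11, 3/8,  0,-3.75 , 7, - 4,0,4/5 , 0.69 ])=[-4, - 3.75, - 1/11,0,0,3/8,  0.69,  4/5,  6,7]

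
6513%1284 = 93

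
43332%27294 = 16038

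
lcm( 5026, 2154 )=15078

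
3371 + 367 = 3738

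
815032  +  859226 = 1674258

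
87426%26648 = 7482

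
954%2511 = 954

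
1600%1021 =579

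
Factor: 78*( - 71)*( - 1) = 5538 = 2^1 * 3^1*13^1 * 71^1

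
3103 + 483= 3586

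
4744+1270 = 6014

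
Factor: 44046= 2^1*3^2 *2447^1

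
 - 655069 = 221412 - 876481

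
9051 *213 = 1927863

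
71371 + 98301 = 169672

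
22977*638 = 14659326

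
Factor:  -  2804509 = -2804509^1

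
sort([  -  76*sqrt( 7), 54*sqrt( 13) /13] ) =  [ - 76*sqrt( 7 ), 54*sqrt(13 )/13] 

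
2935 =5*587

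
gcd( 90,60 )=30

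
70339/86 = 70339/86=817.90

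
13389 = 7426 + 5963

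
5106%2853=2253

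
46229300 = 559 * 82700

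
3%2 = 1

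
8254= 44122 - 35868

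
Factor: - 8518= -2^1 * 4259^1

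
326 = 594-268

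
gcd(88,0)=88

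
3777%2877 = 900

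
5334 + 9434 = 14768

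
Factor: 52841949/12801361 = 3^1*31^1*568193^1*12801361^(-1 ) 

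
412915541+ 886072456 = 1298987997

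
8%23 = 8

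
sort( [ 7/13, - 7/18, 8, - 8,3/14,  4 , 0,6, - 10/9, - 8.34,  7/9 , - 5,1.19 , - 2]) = [ - 8.34, - 8, - 5, - 2,-10/9 ,  -  7/18, 0,3/14,7/13, 7/9, 1.19, 4,6,  8] 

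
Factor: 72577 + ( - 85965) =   -  13388=   - 2^2*3347^1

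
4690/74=2345/37 =63.38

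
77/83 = 77/83  =  0.93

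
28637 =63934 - 35297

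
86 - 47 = 39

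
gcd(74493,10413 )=801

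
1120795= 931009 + 189786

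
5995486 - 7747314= -1751828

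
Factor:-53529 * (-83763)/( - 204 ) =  - 1494583209/68 =- 2^ ( - 2 )*3^2*7^1*17^(- 1)*41^1*227^1*2549^1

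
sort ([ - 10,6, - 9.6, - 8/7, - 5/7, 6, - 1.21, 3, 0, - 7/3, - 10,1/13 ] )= [ - 10, - 10, - 9.6, - 7/3, - 1.21,- 8/7, - 5/7,  0, 1/13, 3, 6,6] 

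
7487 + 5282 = 12769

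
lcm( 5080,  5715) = 45720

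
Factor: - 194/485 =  - 2^1*5^( - 1)= - 2/5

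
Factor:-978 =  - 2^1*3^1*163^1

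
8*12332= 98656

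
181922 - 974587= - 792665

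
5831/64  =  91 + 7/64 =91.11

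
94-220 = - 126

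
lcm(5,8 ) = 40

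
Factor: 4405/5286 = 5/6 = 2^ ( -1 ) *3^( - 1)*5^1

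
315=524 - 209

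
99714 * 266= 26523924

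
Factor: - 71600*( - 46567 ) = 2^4*5^2*179^1*46567^1 = 3334197200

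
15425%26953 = 15425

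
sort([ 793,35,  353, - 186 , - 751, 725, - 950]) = [ - 950, - 751, - 186,35,353, 725,  793 ]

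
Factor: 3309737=97^1 * 149^1*229^1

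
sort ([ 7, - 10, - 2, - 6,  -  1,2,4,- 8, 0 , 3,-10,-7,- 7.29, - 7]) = [ - 10,-10,-8, - 7.29, - 7,-7, - 6,-2, - 1 , 0, 2, 3,4,  7 ] 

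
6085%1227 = 1177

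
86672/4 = 21668 = 21668.00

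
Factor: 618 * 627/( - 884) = -2^(-1 )*3^2* 11^1*13^( - 1) * 17^( - 1)*19^1*103^1=- 193743/442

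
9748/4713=2 + 322/4713 = 2.07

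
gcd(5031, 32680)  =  43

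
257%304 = 257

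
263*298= 78374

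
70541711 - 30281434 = 40260277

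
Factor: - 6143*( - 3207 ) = 3^1* 1069^1*6143^1 = 19700601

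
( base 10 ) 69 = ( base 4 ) 1011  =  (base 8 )105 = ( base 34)21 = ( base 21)36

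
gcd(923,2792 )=1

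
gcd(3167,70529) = 1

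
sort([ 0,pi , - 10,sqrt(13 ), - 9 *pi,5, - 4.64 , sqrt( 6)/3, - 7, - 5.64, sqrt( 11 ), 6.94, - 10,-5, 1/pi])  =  [- 9*pi, - 10, - 10, - 7, -5.64, - 5,-4.64,0,  1/pi, sqrt ( 6 )/3, pi,  sqrt ( 11 ), sqrt ( 13),5, 6.94]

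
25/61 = 25/61 = 0.41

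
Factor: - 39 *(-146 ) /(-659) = -5694/659 = -2^1 *3^1*13^1*73^1*659^(-1 )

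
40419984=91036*444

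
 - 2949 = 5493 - 8442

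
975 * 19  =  18525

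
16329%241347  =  16329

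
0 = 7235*0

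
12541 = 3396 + 9145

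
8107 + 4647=12754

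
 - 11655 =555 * ( - 21)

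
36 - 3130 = -3094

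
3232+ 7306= 10538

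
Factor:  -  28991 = -53^1 * 547^1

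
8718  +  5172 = 13890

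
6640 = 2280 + 4360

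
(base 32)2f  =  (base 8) 117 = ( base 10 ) 79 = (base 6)211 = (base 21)3g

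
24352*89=2167328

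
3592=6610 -3018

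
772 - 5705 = -4933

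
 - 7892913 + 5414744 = -2478169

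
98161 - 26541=71620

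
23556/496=5889/124=47.49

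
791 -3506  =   - 2715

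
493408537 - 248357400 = 245051137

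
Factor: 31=31^1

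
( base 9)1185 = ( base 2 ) 1101110111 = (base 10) 887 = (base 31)sj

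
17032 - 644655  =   - 627623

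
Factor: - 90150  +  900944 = 2^1*53^1*7649^1   =  810794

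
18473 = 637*29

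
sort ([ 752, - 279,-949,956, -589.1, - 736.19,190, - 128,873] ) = [ - 949, - 736.19,-589.1, - 279 , - 128 , 190,752,873, 956 ] 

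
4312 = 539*8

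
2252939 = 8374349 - 6121410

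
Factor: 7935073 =17^2*27457^1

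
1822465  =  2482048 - 659583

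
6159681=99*62219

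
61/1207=61/1207   =  0.05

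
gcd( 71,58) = 1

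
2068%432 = 340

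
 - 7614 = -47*162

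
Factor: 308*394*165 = 20023080= 2^3  *3^1*5^1*7^1 *11^2 * 197^1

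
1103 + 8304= 9407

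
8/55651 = 8/55651 = 0.00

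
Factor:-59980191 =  - 3^1*547^1*36551^1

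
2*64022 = 128044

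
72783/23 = 3164 + 11/23 =3164.48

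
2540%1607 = 933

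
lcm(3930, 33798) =168990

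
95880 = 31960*3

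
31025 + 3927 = 34952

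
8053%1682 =1325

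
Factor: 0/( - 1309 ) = 0^1 = 0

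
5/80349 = 5/80349 = 0.00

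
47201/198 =4291/18= 238.39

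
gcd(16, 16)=16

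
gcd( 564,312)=12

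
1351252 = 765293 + 585959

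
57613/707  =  57613/707 = 81.49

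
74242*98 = 7275716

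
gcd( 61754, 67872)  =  14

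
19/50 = 19/50 =0.38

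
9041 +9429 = 18470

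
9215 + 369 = 9584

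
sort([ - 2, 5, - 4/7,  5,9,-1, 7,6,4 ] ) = [ - 2, - 1,  -  4/7,4, 5,5,6,7 , 9]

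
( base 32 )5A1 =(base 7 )21602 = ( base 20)DC1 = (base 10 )5441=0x1541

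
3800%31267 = 3800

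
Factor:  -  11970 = - 2^1*3^2 * 5^1*7^1 * 19^1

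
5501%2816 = 2685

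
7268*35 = 254380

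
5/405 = 1/81 = 0.01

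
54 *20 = 1080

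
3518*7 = 24626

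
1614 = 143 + 1471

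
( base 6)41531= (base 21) ced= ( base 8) 12737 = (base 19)F9D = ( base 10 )5599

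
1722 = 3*574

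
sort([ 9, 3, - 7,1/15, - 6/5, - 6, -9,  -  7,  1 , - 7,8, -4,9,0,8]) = [ - 9, - 7,-7, - 7, - 6,-4, - 6/5, 0, 1/15, 1,3,8, 8, 9,9]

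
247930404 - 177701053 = 70229351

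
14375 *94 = 1351250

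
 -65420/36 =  - 16355/9  =  - 1817.22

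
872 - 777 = 95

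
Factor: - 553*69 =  - 38157 = -3^1*7^1*23^1*79^1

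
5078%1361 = 995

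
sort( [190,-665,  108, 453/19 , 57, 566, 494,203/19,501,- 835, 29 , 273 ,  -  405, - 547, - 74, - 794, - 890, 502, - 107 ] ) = [  -  890, - 835, -794, - 665,  -  547,- 405, - 107, - 74,203/19,453/19, 29,57, 108, 190, 273,494 , 501,502, 566 ] 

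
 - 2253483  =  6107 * ( - 369)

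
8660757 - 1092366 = 7568391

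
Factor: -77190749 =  - 19^1*4062671^1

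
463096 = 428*1082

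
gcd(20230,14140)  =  70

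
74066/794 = 37033/397  =  93.28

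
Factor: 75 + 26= 101^1 = 101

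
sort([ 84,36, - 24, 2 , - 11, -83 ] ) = [ - 83 , - 24,-11 , 2,36,84]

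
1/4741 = 1/4741  =  0.00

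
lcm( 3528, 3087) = 24696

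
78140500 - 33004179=45136321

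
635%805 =635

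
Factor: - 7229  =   - 7229^1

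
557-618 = -61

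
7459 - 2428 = 5031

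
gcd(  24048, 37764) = 36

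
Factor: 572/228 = 3^(- 1)*11^1*13^1*19^( - 1 )=143/57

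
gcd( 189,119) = 7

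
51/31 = 1 + 20/31 = 1.65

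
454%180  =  94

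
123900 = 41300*3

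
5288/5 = 5288/5 = 1057.60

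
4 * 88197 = 352788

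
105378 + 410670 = 516048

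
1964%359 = 169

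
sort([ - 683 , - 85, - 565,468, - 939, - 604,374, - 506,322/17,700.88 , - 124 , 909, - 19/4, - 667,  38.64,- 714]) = [ - 939, - 714,-683,  -  667, - 604, - 565, - 506  , -124, - 85 , - 19/4,322/17,  38.64 , 374, 468,700.88,909]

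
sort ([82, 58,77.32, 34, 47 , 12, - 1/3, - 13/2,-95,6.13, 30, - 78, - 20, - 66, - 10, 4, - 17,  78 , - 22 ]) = [ - 95,  -  78, - 66, - 22, - 20, - 17 , - 10,- 13/2, - 1/3,  4 , 6.13, 12, 30, 34, 47, 58,77.32,78, 82 ]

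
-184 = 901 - 1085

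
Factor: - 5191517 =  - 443^1*11719^1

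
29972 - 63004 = -33032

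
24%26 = 24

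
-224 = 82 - 306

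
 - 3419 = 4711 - 8130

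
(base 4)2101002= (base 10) 9282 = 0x2442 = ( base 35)7k7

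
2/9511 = 2/9511= 0.00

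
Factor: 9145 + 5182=14327^1 = 14327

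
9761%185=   141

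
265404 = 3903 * 68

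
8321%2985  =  2351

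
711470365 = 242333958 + 469136407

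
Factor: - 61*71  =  -4331 = - 61^1 * 71^1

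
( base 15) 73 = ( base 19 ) 5D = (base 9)130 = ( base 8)154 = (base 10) 108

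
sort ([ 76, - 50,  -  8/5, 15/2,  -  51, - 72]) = [  -  72,  -  51,-50 , - 8/5, 15/2,76]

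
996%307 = 75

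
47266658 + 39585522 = 86852180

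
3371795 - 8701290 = - 5329495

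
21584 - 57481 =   -  35897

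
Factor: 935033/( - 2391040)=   -  2^ ( -10) *5^( - 1)*11^1*167^1 *467^( - 1)*509^1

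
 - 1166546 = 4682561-5849107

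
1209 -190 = 1019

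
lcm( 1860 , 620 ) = 1860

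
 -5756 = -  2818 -2938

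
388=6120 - 5732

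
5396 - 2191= 3205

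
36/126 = 2/7 = 0.29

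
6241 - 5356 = 885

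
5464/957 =5464/957 = 5.71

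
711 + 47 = 758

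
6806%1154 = 1036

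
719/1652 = 719/1652 = 0.44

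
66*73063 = 4822158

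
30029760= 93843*320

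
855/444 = 1 + 137/148 = 1.93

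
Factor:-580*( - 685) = 397300 = 2^2* 5^2 * 29^1*137^1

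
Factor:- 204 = - 2^2*3^1*17^1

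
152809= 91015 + 61794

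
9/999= 1/111 = 0.01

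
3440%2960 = 480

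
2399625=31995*75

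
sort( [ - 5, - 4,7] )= [ - 5,-4,7] 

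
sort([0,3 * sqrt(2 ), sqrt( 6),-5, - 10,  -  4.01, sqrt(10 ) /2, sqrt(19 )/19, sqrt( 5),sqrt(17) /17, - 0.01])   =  [ - 10,  -  5, - 4.01,  -  0.01, 0, sqrt(19)/19,  sqrt(17 ) /17, sqrt(10)/2, sqrt( 5 ) , sqrt( 6),3*sqrt(2)]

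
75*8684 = 651300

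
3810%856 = 386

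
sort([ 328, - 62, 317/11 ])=[ - 62, 317/11,328 ]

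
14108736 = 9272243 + 4836493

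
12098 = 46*263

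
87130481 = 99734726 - 12604245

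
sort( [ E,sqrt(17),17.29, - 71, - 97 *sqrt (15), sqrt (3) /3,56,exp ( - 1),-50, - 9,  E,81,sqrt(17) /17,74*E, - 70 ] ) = [-97 * sqrt(15 ),- 71, - 70, - 50, -9 , sqrt( 17)/17  ,  exp( - 1),sqrt(3)/3,E,E,sqrt(17), 17.29,56,  81,74 * E]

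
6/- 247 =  - 6/247 = - 0.02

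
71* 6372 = 452412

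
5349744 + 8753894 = 14103638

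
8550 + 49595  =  58145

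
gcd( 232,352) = 8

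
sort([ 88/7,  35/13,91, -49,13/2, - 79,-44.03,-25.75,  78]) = [ - 79, - 49,- 44.03, - 25.75, 35/13, 13/2, 88/7,78,91 ]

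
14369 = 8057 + 6312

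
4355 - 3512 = 843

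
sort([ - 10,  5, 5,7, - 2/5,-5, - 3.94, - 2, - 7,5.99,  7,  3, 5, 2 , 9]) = [ - 10, - 7, - 5 , - 3.94  , - 2, - 2/5,2 , 3 , 5,5,5,5.99,7 , 7, 9]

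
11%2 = 1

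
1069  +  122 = 1191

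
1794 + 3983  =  5777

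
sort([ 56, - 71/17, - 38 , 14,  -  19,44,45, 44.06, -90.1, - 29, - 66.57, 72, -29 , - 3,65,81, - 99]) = [ - 99, - 90.1, - 66.57, - 38, - 29,-29, - 19 , - 71/17, - 3, 14, 44,  44.06, 45,56, 65, 72, 81 ] 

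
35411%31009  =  4402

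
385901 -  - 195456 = 581357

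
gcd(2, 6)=2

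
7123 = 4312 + 2811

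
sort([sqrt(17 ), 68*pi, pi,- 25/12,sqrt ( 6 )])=[ - 25/12,  sqrt(6 ), pi,sqrt(17 ),68 * pi]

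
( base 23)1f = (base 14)2a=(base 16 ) 26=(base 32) 16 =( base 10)38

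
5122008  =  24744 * 207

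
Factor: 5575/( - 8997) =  - 3^ ( - 1)*5^2 * 223^1*2999^( - 1) 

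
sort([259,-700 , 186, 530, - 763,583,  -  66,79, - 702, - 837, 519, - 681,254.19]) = [ - 837, - 763, - 702, - 700, - 681, - 66, 79,186, 254.19,259,519,  530 , 583] 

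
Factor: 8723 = 11^1 * 13^1*61^1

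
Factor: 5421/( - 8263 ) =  - 3^1*13^1 *139^1*8263^( - 1 ) 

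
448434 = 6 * 74739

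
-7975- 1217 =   -  9192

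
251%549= 251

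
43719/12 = 14573/4= 3643.25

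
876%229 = 189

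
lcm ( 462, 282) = 21714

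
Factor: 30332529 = 3^3*1123427^1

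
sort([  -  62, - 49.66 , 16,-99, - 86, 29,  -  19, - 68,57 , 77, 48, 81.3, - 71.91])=[ - 99, - 86, - 71.91, - 68, - 62, - 49.66,-19, 16,29 , 48 , 57, 77,81.3 ]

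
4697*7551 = 35467047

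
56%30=26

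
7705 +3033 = 10738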